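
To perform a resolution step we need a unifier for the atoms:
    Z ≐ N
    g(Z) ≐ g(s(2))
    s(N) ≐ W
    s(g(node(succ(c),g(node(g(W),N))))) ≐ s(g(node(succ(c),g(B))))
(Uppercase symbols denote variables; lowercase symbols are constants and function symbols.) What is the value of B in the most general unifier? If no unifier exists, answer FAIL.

Bind Z := N; substituting into the one remaining equation that mentions Z gives: g(N) ≐ g(s(2)).
Decompose g/1: N ≐ s(2).
Bind N := s(2); substituting into the remaining equations gives: s(s(2)) ≐ W,  s(g(node(succ(c),g(node(g(W),s(2)))))) ≐ s(g(node(succ(c),g(B)))). Substituting into the earlier binding gives Z := s(2).
Bind W := s(s(2)); substituting into the remaining equation gives: s(g(node(succ(c),g(node(g(s(s(2))),s(2)))))) ≐ s(g(node(succ(c),g(B)))).
Decompose s/1: g(node(succ(c),g(node(g(s(s(2))),s(2))))) ≐ g(node(succ(c),g(B))).
Decompose g/1: node(succ(c),g(node(g(s(s(2))),s(2)))) ≐ node(succ(c),g(B)).
Decompose node/2: succ(c) ≐ succ(c),  g(node(g(s(s(2))),s(2))) ≐ g(B).
Delete trivial equation succ(c) ≐ succ(c).
Decompose g/1: node(g(s(s(2))),s(2)) ≐ B.
Bind B := node(g(s(s(2))),s(2)).
MGU = { Z -> s(2), N -> s(2), W -> s(s(2)), B -> node(g(s(s(2))),s(2)) }, so B -> node(g(s(s(2))),s(2)).

node(g(s(s(2))),s(2))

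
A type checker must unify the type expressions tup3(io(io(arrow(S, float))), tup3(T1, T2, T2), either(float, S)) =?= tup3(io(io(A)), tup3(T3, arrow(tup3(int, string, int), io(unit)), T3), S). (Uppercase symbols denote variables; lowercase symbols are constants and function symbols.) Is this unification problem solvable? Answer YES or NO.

NO

Decompose tup3/3: io(io(arrow(S, float))) =?= io(io(A)),  tup3(T1, T2, T2) =?= tup3(T3, arrow(tup3(int, string, int), io(unit)), T3),  either(float, S) =?= S.
Decompose io/1: io(arrow(S, float)) =?= io(A).
Decompose io/1: arrow(S, float) =?= A.
Bind A := arrow(S, float); no other remaining equation mentions A.
Decompose tup3/3: T1 =?= T3,  T2 =?= arrow(tup3(int, string, int), io(unit)),  T2 =?= T3.
Bind T1 := T3; no other remaining equation mentions T1.
Bind T2 := arrow(tup3(int, string, int), io(unit)); substituting into the one remaining equation that mentions T2 gives: arrow(tup3(int, string, int), io(unit)) =?= T3.
Bind T3 := arrow(tup3(int, string, int), io(unit)); no other remaining equation mentions T3. Substituting into the earlier binding gives T1 := arrow(tup3(int, string, int), io(unit)).
Occurs check fails: S occurs in either(float, S); the equation S =?= either(float, S) has no finite solution.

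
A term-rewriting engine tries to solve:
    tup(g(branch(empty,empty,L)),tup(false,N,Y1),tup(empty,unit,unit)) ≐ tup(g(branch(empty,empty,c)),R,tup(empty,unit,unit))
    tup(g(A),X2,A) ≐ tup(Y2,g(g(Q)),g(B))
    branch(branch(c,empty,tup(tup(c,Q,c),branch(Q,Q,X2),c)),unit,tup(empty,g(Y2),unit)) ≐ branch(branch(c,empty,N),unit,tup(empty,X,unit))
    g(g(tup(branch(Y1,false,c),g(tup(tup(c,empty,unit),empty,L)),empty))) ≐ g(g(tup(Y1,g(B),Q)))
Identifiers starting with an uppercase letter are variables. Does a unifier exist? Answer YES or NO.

NO

Decompose tup/3: g(branch(empty,empty,L)) ≐ g(branch(empty,empty,c)),  tup(false,N,Y1) ≐ R,  tup(empty,unit,unit) ≐ tup(empty,unit,unit).
Decompose g/1: branch(empty,empty,L) ≐ branch(empty,empty,c).
Decompose branch/3: empty ≐ empty,  empty ≐ empty,  L ≐ c.
Delete trivial equation empty ≐ empty.
Delete trivial equation empty ≐ empty.
Bind L := c; substituting into the one remaining equation that mentions L gives: g(g(tup(branch(Y1,false,c),g(tup(tup(c,empty,unit),empty,c)),empty))) ≐ g(g(tup(Y1,g(B),Q))).
Bind R := tup(false,N,Y1); no other remaining equation mentions R.
Delete trivial equation tup(empty,unit,unit) ≐ tup(empty,unit,unit).
Decompose tup/3: g(A) ≐ Y2,  X2 ≐ g(g(Q)),  A ≐ g(B).
Bind Y2 := g(A); substituting into the one remaining equation that mentions Y2 gives: branch(branch(c,empty,tup(tup(c,Q,c),branch(Q,Q,X2),c)),unit,tup(empty,g(g(A)),unit)) ≐ branch(branch(c,empty,N),unit,tup(empty,X,unit)).
Bind X2 := g(g(Q)); substituting into the one remaining equation that mentions X2 gives: branch(branch(c,empty,tup(tup(c,Q,c),branch(Q,Q,g(g(Q))),c)),unit,tup(empty,g(g(A)),unit)) ≐ branch(branch(c,empty,N),unit,tup(empty,X,unit)).
Bind A := g(B); substituting into the one remaining equation that mentions A gives: branch(branch(c,empty,tup(tup(c,Q,c),branch(Q,Q,g(g(Q))),c)),unit,tup(empty,g(g(g(B))),unit)) ≐ branch(branch(c,empty,N),unit,tup(empty,X,unit)). Substituting into the earlier binding gives Y2 := g(g(B)).
Decompose branch/3: branch(c,empty,tup(tup(c,Q,c),branch(Q,Q,g(g(Q))),c)) ≐ branch(c,empty,N),  unit ≐ unit,  tup(empty,g(g(g(B))),unit) ≐ tup(empty,X,unit).
Decompose branch/3: c ≐ c,  empty ≐ empty,  tup(tup(c,Q,c),branch(Q,Q,g(g(Q))),c) ≐ N.
Delete trivial equation c ≐ c.
Delete trivial equation empty ≐ empty.
Bind N := tup(tup(c,Q,c),branch(Q,Q,g(g(Q))),c); no other remaining equation mentions N. Substituting into the earlier binding gives R := tup(false,tup(tup(c,Q,c),branch(Q,Q,g(g(Q))),c),Y1).
Delete trivial equation unit ≐ unit.
Decompose tup/3: empty ≐ empty,  g(g(g(B))) ≐ X,  unit ≐ unit.
Delete trivial equation empty ≐ empty.
Bind X := g(g(g(B))); no other remaining equation mentions X.
Delete trivial equation unit ≐ unit.
Decompose g/1: g(tup(branch(Y1,false,c),g(tup(tup(c,empty,unit),empty,c)),empty)) ≐ g(tup(Y1,g(B),Q)).
Decompose g/1: tup(branch(Y1,false,c),g(tup(tup(c,empty,unit),empty,c)),empty) ≐ tup(Y1,g(B),Q).
Decompose tup/3: branch(Y1,false,c) ≐ Y1,  g(tup(tup(c,empty,unit),empty,c)) ≐ g(B),  empty ≐ Q.
Occurs check fails: Y1 occurs in branch(Y1,false,c); the equation Y1 ≐ branch(Y1,false,c) has no finite solution.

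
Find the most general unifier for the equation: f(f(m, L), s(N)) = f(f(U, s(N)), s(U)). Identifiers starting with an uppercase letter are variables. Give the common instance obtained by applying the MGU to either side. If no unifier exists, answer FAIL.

f(f(m, s(m)), s(m))

Decompose f/2: f(m, L) = f(U, s(N)),  s(N) = s(U).
Decompose f/2: m = U,  L = s(N).
Bind U := m; substituting into the one remaining equation that mentions U gives: s(N) = s(m).
Bind L := s(N); no other remaining equation mentions L.
Decompose s/1: N = m.
Bind N := m. Substituting into the earlier binding gives L := s(m).
Applying the MGU to either side gives f(f(m, s(m)), s(m)).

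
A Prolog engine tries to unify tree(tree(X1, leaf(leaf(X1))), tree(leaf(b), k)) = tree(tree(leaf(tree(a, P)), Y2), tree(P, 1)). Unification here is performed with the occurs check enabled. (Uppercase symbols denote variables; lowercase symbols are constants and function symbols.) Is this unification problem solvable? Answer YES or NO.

Decompose tree/2: tree(X1, leaf(leaf(X1))) = tree(leaf(tree(a, P)), Y2),  tree(leaf(b), k) = tree(P, 1).
Decompose tree/2: X1 = leaf(tree(a, P)),  leaf(leaf(X1)) = Y2.
Bind X1 := leaf(tree(a, P)); substituting into the one remaining equation that mentions X1 gives: leaf(leaf(leaf(tree(a, P)))) = Y2.
Bind Y2 := leaf(leaf(leaf(tree(a, P)))); no other remaining equation mentions Y2.
Decompose tree/2: leaf(b) = P,  k = 1.
Bind P := leaf(b); no other remaining equation mentions P. Substituting into the earlier bindings gives X1 := leaf(tree(a, leaf(b))), Y2 := leaf(leaf(leaf(tree(a, leaf(b))))).
Clash: constants k and 1 differ; no unifier exists.

NO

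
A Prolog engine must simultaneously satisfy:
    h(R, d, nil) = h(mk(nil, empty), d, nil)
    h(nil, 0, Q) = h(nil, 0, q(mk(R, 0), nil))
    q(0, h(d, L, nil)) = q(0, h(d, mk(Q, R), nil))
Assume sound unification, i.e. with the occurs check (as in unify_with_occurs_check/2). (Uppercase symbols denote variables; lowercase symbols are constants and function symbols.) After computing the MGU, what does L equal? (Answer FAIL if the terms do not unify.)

Decompose h/3: R = mk(nil, empty),  d = d,  nil = nil.
Bind R := mk(nil, empty); substituting into the 2 remaining equations that mention R gives: h(nil, 0, Q) = h(nil, 0, q(mk(mk(nil, empty), 0), nil)),  q(0, h(d, L, nil)) = q(0, h(d, mk(Q, mk(nil, empty)), nil)).
Delete trivial equation d = d.
Delete trivial equation nil = nil.
Decompose h/3: nil = nil,  0 = 0,  Q = q(mk(mk(nil, empty), 0), nil).
Delete trivial equation nil = nil.
Delete trivial equation 0 = 0.
Bind Q := q(mk(mk(nil, empty), 0), nil); substituting into the remaining equation gives: q(0, h(d, L, nil)) = q(0, h(d, mk(q(mk(mk(nil, empty), 0), nil), mk(nil, empty)), nil)).
Decompose q/2: 0 = 0,  h(d, L, nil) = h(d, mk(q(mk(mk(nil, empty), 0), nil), mk(nil, empty)), nil).
Delete trivial equation 0 = 0.
Decompose h/3: d = d,  L = mk(q(mk(mk(nil, empty), 0), nil), mk(nil, empty)),  nil = nil.
Delete trivial equation d = d.
Bind L := mk(q(mk(mk(nil, empty), 0), nil), mk(nil, empty)); no other remaining equation mentions L.
Delete trivial equation nil = nil.
MGU = { R -> mk(nil, empty), Q -> q(mk(mk(nil, empty), 0), nil), L -> mk(q(mk(mk(nil, empty), 0), nil), mk(nil, empty)) }, so L -> mk(q(mk(mk(nil, empty), 0), nil), mk(nil, empty)).

mk(q(mk(mk(nil, empty), 0), nil), mk(nil, empty))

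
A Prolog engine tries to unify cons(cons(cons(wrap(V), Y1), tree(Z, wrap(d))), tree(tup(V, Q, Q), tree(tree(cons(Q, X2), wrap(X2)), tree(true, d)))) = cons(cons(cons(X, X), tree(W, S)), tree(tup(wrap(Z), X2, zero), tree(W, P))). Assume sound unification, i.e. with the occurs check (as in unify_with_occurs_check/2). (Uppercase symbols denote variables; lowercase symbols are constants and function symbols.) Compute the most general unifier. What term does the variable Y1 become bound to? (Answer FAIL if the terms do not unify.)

wrap(wrap(tree(cons(zero, zero), wrap(zero))))

Decompose cons/2: cons(cons(wrap(V), Y1), tree(Z, wrap(d))) = cons(cons(X, X), tree(W, S)),  tree(tup(V, Q, Q), tree(tree(cons(Q, X2), wrap(X2)), tree(true, d))) = tree(tup(wrap(Z), X2, zero), tree(W, P)).
Decompose cons/2: cons(wrap(V), Y1) = cons(X, X),  tree(Z, wrap(d)) = tree(W, S).
Decompose cons/2: wrap(V) = X,  Y1 = X.
Bind X := wrap(V); substituting into the one remaining equation that mentions X gives: Y1 = wrap(V).
Bind Y1 := wrap(V); no other remaining equation mentions Y1.
Decompose tree/2: Z = W,  wrap(d) = S.
Bind Z := W; substituting into the one remaining equation that mentions Z gives: tree(tup(V, Q, Q), tree(tree(cons(Q, X2), wrap(X2)), tree(true, d))) = tree(tup(wrap(W), X2, zero), tree(W, P)).
Bind S := wrap(d); no other remaining equation mentions S.
Decompose tree/2: tup(V, Q, Q) = tup(wrap(W), X2, zero),  tree(tree(cons(Q, X2), wrap(X2)), tree(true, d)) = tree(W, P).
Decompose tup/3: V = wrap(W),  Q = X2,  Q = zero.
Bind V := wrap(W); no other remaining equation mentions V. Substituting into the earlier bindings gives X := wrap(wrap(W)), Y1 := wrap(wrap(W)).
Bind Q := X2; substituting into the remaining equations gives: X2 = zero,  tree(tree(cons(X2, X2), wrap(X2)), tree(true, d)) = tree(W, P).
Bind X2 := zero; substituting into the remaining equation gives: tree(tree(cons(zero, zero), wrap(zero)), tree(true, d)) = tree(W, P). Substituting into the earlier binding gives Q := zero.
Decompose tree/2: tree(cons(zero, zero), wrap(zero)) = W,  tree(true, d) = P.
Bind W := tree(cons(zero, zero), wrap(zero)); no other remaining equation mentions W. Substituting into the earlier bindings gives X := wrap(wrap(tree(cons(zero, zero), wrap(zero)))), Y1 := wrap(wrap(tree(cons(zero, zero), wrap(zero)))), Z := tree(cons(zero, zero), wrap(zero)), V := wrap(tree(cons(zero, zero), wrap(zero))).
Bind P := tree(true, d).
MGU = { X ↦ wrap(wrap(tree(cons(zero, zero), wrap(zero)))), Y1 ↦ wrap(wrap(tree(cons(zero, zero), wrap(zero)))), Z ↦ tree(cons(zero, zero), wrap(zero)), S ↦ wrap(d), V ↦ wrap(tree(cons(zero, zero), wrap(zero))), Q ↦ zero, X2 ↦ zero, W ↦ tree(cons(zero, zero), wrap(zero)), P ↦ tree(true, d) }, so Y1 ↦ wrap(wrap(tree(cons(zero, zero), wrap(zero)))).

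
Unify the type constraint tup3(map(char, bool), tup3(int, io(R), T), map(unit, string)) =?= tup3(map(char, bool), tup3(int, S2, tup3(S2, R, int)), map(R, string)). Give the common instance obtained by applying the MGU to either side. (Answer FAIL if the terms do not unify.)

tup3(map(char, bool), tup3(int, io(unit), tup3(io(unit), unit, int)), map(unit, string))

Decompose tup3/3: map(char, bool) =?= map(char, bool),  tup3(int, io(R), T) =?= tup3(int, S2, tup3(S2, R, int)),  map(unit, string) =?= map(R, string).
Delete trivial equation map(char, bool) =?= map(char, bool).
Decompose tup3/3: int =?= int,  io(R) =?= S2,  T =?= tup3(S2, R, int).
Delete trivial equation int =?= int.
Bind S2 := io(R); substituting into the one remaining equation that mentions S2 gives: T =?= tup3(io(R), R, int).
Bind T := tup3(io(R), R, int); no other remaining equation mentions T.
Decompose map/2: unit =?= R,  string =?= string.
Bind R := unit; no other remaining equation mentions R. Substituting into the earlier bindings gives S2 := io(unit), T := tup3(io(unit), unit, int).
Delete trivial equation string =?= string.
Applying the MGU to either side gives tup3(map(char, bool), tup3(int, io(unit), tup3(io(unit), unit, int)), map(unit, string)).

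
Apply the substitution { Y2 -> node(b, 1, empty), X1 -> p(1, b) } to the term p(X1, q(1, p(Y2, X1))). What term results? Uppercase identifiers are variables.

p(p(1, b), q(1, p(node(b, 1, empty), p(1, b))))

Replace each occurrence of Y2 with node(b, 1, empty).
Replace each occurrence of X1 with p(1, b).
Result: p(p(1, b), q(1, p(node(b, 1, empty), p(1, b)))).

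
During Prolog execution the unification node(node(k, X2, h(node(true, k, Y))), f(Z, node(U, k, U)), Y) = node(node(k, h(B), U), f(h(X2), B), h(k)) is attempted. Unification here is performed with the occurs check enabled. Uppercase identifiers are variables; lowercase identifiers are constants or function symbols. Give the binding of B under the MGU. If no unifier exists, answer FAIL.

node(h(node(true, k, h(k))), k, h(node(true, k, h(k))))

Decompose node/3: node(k, X2, h(node(true, k, Y))) = node(k, h(B), U),  f(Z, node(U, k, U)) = f(h(X2), B),  Y = h(k).
Decompose node/3: k = k,  X2 = h(B),  h(node(true, k, Y)) = U.
Delete trivial equation k = k.
Bind X2 := h(B); substituting into the one remaining equation that mentions X2 gives: f(Z, node(U, k, U)) = f(h(h(B)), B).
Bind U := h(node(true, k, Y)); substituting into the one remaining equation that mentions U gives: f(Z, node(h(node(true, k, Y)), k, h(node(true, k, Y)))) = f(h(h(B)), B).
Decompose f/2: Z = h(h(B)),  node(h(node(true, k, Y)), k, h(node(true, k, Y))) = B.
Bind Z := h(h(B)); no other remaining equation mentions Z.
Bind B := node(h(node(true, k, Y)), k, h(node(true, k, Y))); no other remaining equation mentions B. Substituting into the earlier bindings gives X2 := h(node(h(node(true, k, Y)), k, h(node(true, k, Y)))), Z := h(h(node(h(node(true, k, Y)), k, h(node(true, k, Y))))).
Bind Y := h(k). Substituting into the earlier bindings gives X2 := h(node(h(node(true, k, h(k))), k, h(node(true, k, h(k))))), U := h(node(true, k, h(k))), Z := h(h(node(h(node(true, k, h(k))), k, h(node(true, k, h(k)))))), B := node(h(node(true, k, h(k))), k, h(node(true, k, h(k)))).
MGU = { X2 ↦ h(node(h(node(true, k, h(k))), k, h(node(true, k, h(k))))), U ↦ h(node(true, k, h(k))), Z ↦ h(h(node(h(node(true, k, h(k))), k, h(node(true, k, h(k)))))), B ↦ node(h(node(true, k, h(k))), k, h(node(true, k, h(k)))), Y ↦ h(k) }, so B ↦ node(h(node(true, k, h(k))), k, h(node(true, k, h(k)))).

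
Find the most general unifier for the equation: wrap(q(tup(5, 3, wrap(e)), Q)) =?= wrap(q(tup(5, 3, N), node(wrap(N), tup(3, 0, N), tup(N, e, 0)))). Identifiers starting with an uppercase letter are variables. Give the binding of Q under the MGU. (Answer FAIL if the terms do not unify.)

Decompose wrap/1: q(tup(5, 3, wrap(e)), Q) =?= q(tup(5, 3, N), node(wrap(N), tup(3, 0, N), tup(N, e, 0))).
Decompose q/2: tup(5, 3, wrap(e)) =?= tup(5, 3, N),  Q =?= node(wrap(N), tup(3, 0, N), tup(N, e, 0)).
Decompose tup/3: 5 =?= 5,  3 =?= 3,  wrap(e) =?= N.
Delete trivial equation 5 =?= 5.
Delete trivial equation 3 =?= 3.
Bind N := wrap(e); substituting into the remaining equation gives: Q =?= node(wrap(wrap(e)), tup(3, 0, wrap(e)), tup(wrap(e), e, 0)).
Bind Q := node(wrap(wrap(e)), tup(3, 0, wrap(e)), tup(wrap(e), e, 0)).
MGU = { N -> wrap(e), Q -> node(wrap(wrap(e)), tup(3, 0, wrap(e)), tup(wrap(e), e, 0)) }, so Q -> node(wrap(wrap(e)), tup(3, 0, wrap(e)), tup(wrap(e), e, 0)).

node(wrap(wrap(e)), tup(3, 0, wrap(e)), tup(wrap(e), e, 0))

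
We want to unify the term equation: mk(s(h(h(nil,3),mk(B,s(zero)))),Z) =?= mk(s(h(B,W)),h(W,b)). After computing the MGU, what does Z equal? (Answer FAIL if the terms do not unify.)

h(mk(h(nil,3),s(zero)),b)

Decompose mk/2: s(h(h(nil,3),mk(B,s(zero)))) =?= s(h(B,W)),  Z =?= h(W,b).
Decompose s/1: h(h(nil,3),mk(B,s(zero))) =?= h(B,W).
Decompose h/2: h(nil,3) =?= B,  mk(B,s(zero)) =?= W.
Bind B := h(nil,3); substituting into the one remaining equation that mentions B gives: mk(h(nil,3),s(zero)) =?= W.
Bind W := mk(h(nil,3),s(zero)); substituting into the remaining equation gives: Z =?= h(mk(h(nil,3),s(zero)),b).
Bind Z := h(mk(h(nil,3),s(zero)),b).
MGU = { B -> h(nil,3), W -> mk(h(nil,3),s(zero)), Z -> h(mk(h(nil,3),s(zero)),b) }, so Z -> h(mk(h(nil,3),s(zero)),b).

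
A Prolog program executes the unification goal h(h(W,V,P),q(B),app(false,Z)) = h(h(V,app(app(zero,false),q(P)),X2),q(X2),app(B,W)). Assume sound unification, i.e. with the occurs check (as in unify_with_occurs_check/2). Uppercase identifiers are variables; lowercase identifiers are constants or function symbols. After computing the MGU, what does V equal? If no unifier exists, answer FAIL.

Decompose h/3: h(W,V,P) = h(V,app(app(zero,false),q(P)),X2),  q(B) = q(X2),  app(false,Z) = app(B,W).
Decompose h/3: W = V,  V = app(app(zero,false),q(P)),  P = X2.
Bind W := V; substituting into the one remaining equation that mentions W gives: app(false,Z) = app(B,V).
Bind V := app(app(zero,false),q(P)); substituting into the one remaining equation that mentions V gives: app(false,Z) = app(B,app(app(zero,false),q(P))). Substituting into the earlier binding gives W := app(app(zero,false),q(P)).
Bind P := X2; substituting into the one remaining equation that mentions P gives: app(false,Z) = app(B,app(app(zero,false),q(X2))). Substituting into the earlier bindings gives W := app(app(zero,false),q(X2)), V := app(app(zero,false),q(X2)).
Decompose q/1: B = X2.
Bind B := X2; substituting into the remaining equation gives: app(false,Z) = app(X2,app(app(zero,false),q(X2))).
Decompose app/2: false = X2,  Z = app(app(zero,false),q(X2)).
Bind X2 := false; substituting into the remaining equation gives: Z = app(app(zero,false),q(false)). Substituting into the earlier bindings gives W := app(app(zero,false),q(false)), V := app(app(zero,false),q(false)), P := false, B := false.
Bind Z := app(app(zero,false),q(false)).
MGU = { W ↦ app(app(zero,false),q(false)), V ↦ app(app(zero,false),q(false)), P ↦ false, B ↦ false, X2 ↦ false, Z ↦ app(app(zero,false),q(false)) }, so V ↦ app(app(zero,false),q(false)).

app(app(zero,false),q(false))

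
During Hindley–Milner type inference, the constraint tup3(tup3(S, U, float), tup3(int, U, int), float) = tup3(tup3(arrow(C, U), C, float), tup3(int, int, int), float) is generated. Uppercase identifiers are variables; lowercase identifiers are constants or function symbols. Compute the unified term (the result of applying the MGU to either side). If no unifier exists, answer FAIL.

tup3(tup3(arrow(int, int), int, float), tup3(int, int, int), float)

Decompose tup3/3: tup3(S, U, float) = tup3(arrow(C, U), C, float),  tup3(int, U, int) = tup3(int, int, int),  float = float.
Decompose tup3/3: S = arrow(C, U),  U = C,  float = float.
Bind S := arrow(C, U); no other remaining equation mentions S.
Bind U := C; substituting into the one remaining equation that mentions U gives: tup3(int, C, int) = tup3(int, int, int). Substituting into the earlier binding gives S := arrow(C, C).
Delete trivial equation float = float.
Decompose tup3/3: int = int,  C = int,  int = int.
Delete trivial equation int = int.
Bind C := int; no other remaining equation mentions C. Substituting into the earlier bindings gives S := arrow(int, int), U := int.
Delete trivial equation int = int.
Delete trivial equation float = float.
Applying the MGU to either side gives tup3(tup3(arrow(int, int), int, float), tup3(int, int, int), float).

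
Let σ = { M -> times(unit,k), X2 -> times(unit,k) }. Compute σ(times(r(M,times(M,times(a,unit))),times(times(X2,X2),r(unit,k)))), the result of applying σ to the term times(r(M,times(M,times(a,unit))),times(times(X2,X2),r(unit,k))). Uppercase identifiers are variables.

Replace each occurrence of M with times(unit,k).
Replace each occurrence of X2 with times(unit,k).
Result: times(r(times(unit,k),times(times(unit,k),times(a,unit))),times(times(times(unit,k),times(unit,k)),r(unit,k))).

times(r(times(unit,k),times(times(unit,k),times(a,unit))),times(times(times(unit,k),times(unit,k)),r(unit,k)))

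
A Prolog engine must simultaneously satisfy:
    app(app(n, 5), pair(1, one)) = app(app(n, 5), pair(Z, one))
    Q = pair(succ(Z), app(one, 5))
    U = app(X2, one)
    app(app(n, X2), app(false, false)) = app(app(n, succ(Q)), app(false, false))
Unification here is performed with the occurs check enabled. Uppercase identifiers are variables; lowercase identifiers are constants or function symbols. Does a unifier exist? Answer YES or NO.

Decompose app/2: app(n, 5) = app(n, 5),  pair(1, one) = pair(Z, one).
Delete trivial equation app(n, 5) = app(n, 5).
Decompose pair/2: 1 = Z,  one = one.
Bind Z := 1; substituting into the one remaining equation that mentions Z gives: Q = pair(succ(1), app(one, 5)).
Delete trivial equation one = one.
Bind Q := pair(succ(1), app(one, 5)); substituting into the one remaining equation that mentions Q gives: app(app(n, X2), app(false, false)) = app(app(n, succ(pair(succ(1), app(one, 5)))), app(false, false)).
Bind U := app(X2, one); no other remaining equation mentions U.
Decompose app/2: app(n, X2) = app(n, succ(pair(succ(1), app(one, 5)))),  app(false, false) = app(false, false).
Decompose app/2: n = n,  X2 = succ(pair(succ(1), app(one, 5))).
Delete trivial equation n = n.
Bind X2 := succ(pair(succ(1), app(one, 5))); no other remaining equation mentions X2. Substituting into the earlier binding gives U := app(succ(pair(succ(1), app(one, 5))), one).
Delete trivial equation app(false, false) = app(false, false).
No equations remain and no clash or occurs-check failure arose, so a unifier exists.

YES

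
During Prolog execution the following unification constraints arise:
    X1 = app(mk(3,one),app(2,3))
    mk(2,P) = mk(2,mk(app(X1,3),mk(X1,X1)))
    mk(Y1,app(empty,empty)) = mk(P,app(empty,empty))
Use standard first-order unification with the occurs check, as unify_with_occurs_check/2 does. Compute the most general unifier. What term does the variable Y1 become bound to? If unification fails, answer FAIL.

Bind X1 := app(mk(3,one),app(2,3)); substituting into the one remaining equation that mentions X1 gives: mk(2,P) = mk(2,mk(app(app(mk(3,one),app(2,3)),3),mk(app(mk(3,one),app(2,3)),app(mk(3,one),app(2,3))))).
Decompose mk/2: 2 = 2,  P = mk(app(app(mk(3,one),app(2,3)),3),mk(app(mk(3,one),app(2,3)),app(mk(3,one),app(2,3)))).
Delete trivial equation 2 = 2.
Bind P := mk(app(app(mk(3,one),app(2,3)),3),mk(app(mk(3,one),app(2,3)),app(mk(3,one),app(2,3)))); substituting into the remaining equation gives: mk(Y1,app(empty,empty)) = mk(mk(app(app(mk(3,one),app(2,3)),3),mk(app(mk(3,one),app(2,3)),app(mk(3,one),app(2,3)))),app(empty,empty)).
Decompose mk/2: Y1 = mk(app(app(mk(3,one),app(2,3)),3),mk(app(mk(3,one),app(2,3)),app(mk(3,one),app(2,3)))),  app(empty,empty) = app(empty,empty).
Bind Y1 := mk(app(app(mk(3,one),app(2,3)),3),mk(app(mk(3,one),app(2,3)),app(mk(3,one),app(2,3)))); no other remaining equation mentions Y1.
Delete trivial equation app(empty,empty) = app(empty,empty).
MGU = { X1 = app(mk(3,one),app(2,3)), P = mk(app(app(mk(3,one),app(2,3)),3),mk(app(mk(3,one),app(2,3)),app(mk(3,one),app(2,3)))), Y1 = mk(app(app(mk(3,one),app(2,3)),3),mk(app(mk(3,one),app(2,3)),app(mk(3,one),app(2,3)))) }, so Y1 = mk(app(app(mk(3,one),app(2,3)),3),mk(app(mk(3,one),app(2,3)),app(mk(3,one),app(2,3)))).

mk(app(app(mk(3,one),app(2,3)),3),mk(app(mk(3,one),app(2,3)),app(mk(3,one),app(2,3))))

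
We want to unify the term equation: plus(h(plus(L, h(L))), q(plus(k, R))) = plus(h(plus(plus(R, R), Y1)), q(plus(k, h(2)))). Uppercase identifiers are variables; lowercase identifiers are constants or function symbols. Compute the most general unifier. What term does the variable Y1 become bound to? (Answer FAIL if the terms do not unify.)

h(plus(h(2), h(2)))

Decompose plus/2: h(plus(L, h(L))) = h(plus(plus(R, R), Y1)),  q(plus(k, R)) = q(plus(k, h(2))).
Decompose h/1: plus(L, h(L)) = plus(plus(R, R), Y1).
Decompose plus/2: L = plus(R, R),  h(L) = Y1.
Bind L := plus(R, R); substituting into the one remaining equation that mentions L gives: h(plus(R, R)) = Y1.
Bind Y1 := h(plus(R, R)); no other remaining equation mentions Y1.
Decompose q/1: plus(k, R) = plus(k, h(2)).
Decompose plus/2: k = k,  R = h(2).
Delete trivial equation k = k.
Bind R := h(2). Substituting into the earlier bindings gives L := plus(h(2), h(2)), Y1 := h(plus(h(2), h(2))).
MGU = { L -> plus(h(2), h(2)), Y1 -> h(plus(h(2), h(2))), R -> h(2) }, so Y1 -> h(plus(h(2), h(2))).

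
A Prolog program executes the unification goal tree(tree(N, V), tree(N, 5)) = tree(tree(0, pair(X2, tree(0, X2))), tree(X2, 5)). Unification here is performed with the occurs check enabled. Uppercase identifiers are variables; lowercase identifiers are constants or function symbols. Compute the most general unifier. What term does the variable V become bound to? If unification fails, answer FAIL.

Decompose tree/2: tree(N, V) = tree(0, pair(X2, tree(0, X2))),  tree(N, 5) = tree(X2, 5).
Decompose tree/2: N = 0,  V = pair(X2, tree(0, X2)).
Bind N := 0; substituting into the one remaining equation that mentions N gives: tree(0, 5) = tree(X2, 5).
Bind V := pair(X2, tree(0, X2)); no other remaining equation mentions V.
Decompose tree/2: 0 = X2,  5 = 5.
Bind X2 := 0; no other remaining equation mentions X2. Substituting into the earlier binding gives V := pair(0, tree(0, 0)).
Delete trivial equation 5 = 5.
MGU = { N = 0, V = pair(0, tree(0, 0)), X2 = 0 }, so V = pair(0, tree(0, 0)).

pair(0, tree(0, 0))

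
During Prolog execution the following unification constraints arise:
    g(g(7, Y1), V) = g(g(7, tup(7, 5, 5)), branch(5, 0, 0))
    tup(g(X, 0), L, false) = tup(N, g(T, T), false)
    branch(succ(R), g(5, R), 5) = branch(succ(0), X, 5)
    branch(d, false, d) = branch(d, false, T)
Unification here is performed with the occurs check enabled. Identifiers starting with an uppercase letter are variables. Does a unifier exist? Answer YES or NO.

Decompose g/2: g(7, Y1) = g(7, tup(7, 5, 5)),  V = branch(5, 0, 0).
Decompose g/2: 7 = 7,  Y1 = tup(7, 5, 5).
Delete trivial equation 7 = 7.
Bind Y1 := tup(7, 5, 5); no other remaining equation mentions Y1.
Bind V := branch(5, 0, 0); no other remaining equation mentions V.
Decompose tup/3: g(X, 0) = N,  L = g(T, T),  false = false.
Bind N := g(X, 0); no other remaining equation mentions N.
Bind L := g(T, T); no other remaining equation mentions L.
Delete trivial equation false = false.
Decompose branch/3: succ(R) = succ(0),  g(5, R) = X,  5 = 5.
Decompose succ/1: R = 0.
Bind R := 0; substituting into the one remaining equation that mentions R gives: g(5, 0) = X.
Bind X := g(5, 0); no other remaining equation mentions X. Substituting into the earlier binding gives N := g(g(5, 0), 0).
Delete trivial equation 5 = 5.
Decompose branch/3: d = d,  false = false,  d = T.
Delete trivial equation d = d.
Delete trivial equation false = false.
Bind T := d. Substituting into the earlier binding gives L := g(d, d).
No equations remain and no clash or occurs-check failure arose, so a unifier exists.

YES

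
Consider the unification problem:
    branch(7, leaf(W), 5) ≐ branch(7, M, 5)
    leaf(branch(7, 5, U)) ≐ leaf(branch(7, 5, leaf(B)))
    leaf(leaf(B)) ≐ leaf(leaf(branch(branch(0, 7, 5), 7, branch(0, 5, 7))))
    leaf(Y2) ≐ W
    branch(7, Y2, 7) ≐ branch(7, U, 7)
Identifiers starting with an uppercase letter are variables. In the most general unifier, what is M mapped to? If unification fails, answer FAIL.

leaf(leaf(leaf(branch(branch(0, 7, 5), 7, branch(0, 5, 7)))))

Decompose branch/3: 7 ≐ 7,  leaf(W) ≐ M,  5 ≐ 5.
Delete trivial equation 7 ≐ 7.
Bind M := leaf(W); no other remaining equation mentions M.
Delete trivial equation 5 ≐ 5.
Decompose leaf/1: branch(7, 5, U) ≐ branch(7, 5, leaf(B)).
Decompose branch/3: 7 ≐ 7,  5 ≐ 5,  U ≐ leaf(B).
Delete trivial equation 7 ≐ 7.
Delete trivial equation 5 ≐ 5.
Bind U := leaf(B); substituting into the one remaining equation that mentions U gives: branch(7, Y2, 7) ≐ branch(7, leaf(B), 7).
Decompose leaf/1: leaf(B) ≐ leaf(branch(branch(0, 7, 5), 7, branch(0, 5, 7))).
Decompose leaf/1: B ≐ branch(branch(0, 7, 5), 7, branch(0, 5, 7)).
Bind B := branch(branch(0, 7, 5), 7, branch(0, 5, 7)); substituting into the one remaining equation that mentions B gives: branch(7, Y2, 7) ≐ branch(7, leaf(branch(branch(0, 7, 5), 7, branch(0, 5, 7))), 7). Substituting into the earlier binding gives U := leaf(branch(branch(0, 7, 5), 7, branch(0, 5, 7))).
Bind W := leaf(Y2); no other remaining equation mentions W. Substituting into the earlier binding gives M := leaf(leaf(Y2)).
Decompose branch/3: 7 ≐ 7,  Y2 ≐ leaf(branch(branch(0, 7, 5), 7, branch(0, 5, 7))),  7 ≐ 7.
Delete trivial equation 7 ≐ 7.
Bind Y2 := leaf(branch(branch(0, 7, 5), 7, branch(0, 5, 7))); no other remaining equation mentions Y2. Substituting into the earlier bindings gives M := leaf(leaf(leaf(branch(branch(0, 7, 5), 7, branch(0, 5, 7))))), W := leaf(leaf(branch(branch(0, 7, 5), 7, branch(0, 5, 7)))).
Delete trivial equation 7 ≐ 7.
MGU = { M := leaf(leaf(leaf(branch(branch(0, 7, 5), 7, branch(0, 5, 7))))), U := leaf(branch(branch(0, 7, 5), 7, branch(0, 5, 7))), B := branch(branch(0, 7, 5), 7, branch(0, 5, 7)), W := leaf(leaf(branch(branch(0, 7, 5), 7, branch(0, 5, 7)))), Y2 := leaf(branch(branch(0, 7, 5), 7, branch(0, 5, 7))) }, so M := leaf(leaf(leaf(branch(branch(0, 7, 5), 7, branch(0, 5, 7))))).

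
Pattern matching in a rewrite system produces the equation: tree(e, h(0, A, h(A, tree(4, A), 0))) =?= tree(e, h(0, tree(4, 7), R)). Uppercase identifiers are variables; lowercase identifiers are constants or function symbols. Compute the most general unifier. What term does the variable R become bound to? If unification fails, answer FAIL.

Decompose tree/2: e =?= e,  h(0, A, h(A, tree(4, A), 0)) =?= h(0, tree(4, 7), R).
Delete trivial equation e =?= e.
Decompose h/3: 0 =?= 0,  A =?= tree(4, 7),  h(A, tree(4, A), 0) =?= R.
Delete trivial equation 0 =?= 0.
Bind A := tree(4, 7); substituting into the remaining equation gives: h(tree(4, 7), tree(4, tree(4, 7)), 0) =?= R.
Bind R := h(tree(4, 7), tree(4, tree(4, 7)), 0).
MGU = { A ↦ tree(4, 7), R ↦ h(tree(4, 7), tree(4, tree(4, 7)), 0) }, so R ↦ h(tree(4, 7), tree(4, tree(4, 7)), 0).

h(tree(4, 7), tree(4, tree(4, 7)), 0)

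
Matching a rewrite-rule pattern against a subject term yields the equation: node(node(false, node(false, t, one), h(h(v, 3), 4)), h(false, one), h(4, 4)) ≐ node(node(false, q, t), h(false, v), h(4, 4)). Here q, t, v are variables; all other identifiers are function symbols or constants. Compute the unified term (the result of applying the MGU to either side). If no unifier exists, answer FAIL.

Decompose node/3: node(false, node(false, t, one), h(h(v, 3), 4)) ≐ node(false, q, t),  h(false, one) ≐ h(false, v),  h(4, 4) ≐ h(4, 4).
Decompose node/3: false ≐ false,  node(false, t, one) ≐ q,  h(h(v, 3), 4) ≐ t.
Delete trivial equation false ≐ false.
Bind q := node(false, t, one); no other remaining equation mentions q.
Bind t := h(h(v, 3), 4); no other remaining equation mentions t. Substituting into the earlier binding gives q := node(false, h(h(v, 3), 4), one).
Decompose h/2: false ≐ false,  one ≐ v.
Delete trivial equation false ≐ false.
Bind v := one; no other remaining equation mentions v. Substituting into the earlier bindings gives q := node(false, h(h(one, 3), 4), one), t := h(h(one, 3), 4).
Delete trivial equation h(4, 4) ≐ h(4, 4).
Applying the MGU to either side gives node(node(false, node(false, h(h(one, 3), 4), one), h(h(one, 3), 4)), h(false, one), h(4, 4)).

node(node(false, node(false, h(h(one, 3), 4), one), h(h(one, 3), 4)), h(false, one), h(4, 4))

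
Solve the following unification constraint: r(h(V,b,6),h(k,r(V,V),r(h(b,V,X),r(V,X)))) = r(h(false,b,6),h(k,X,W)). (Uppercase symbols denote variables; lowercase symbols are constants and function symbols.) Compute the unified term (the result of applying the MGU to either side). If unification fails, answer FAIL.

r(h(false,b,6),h(k,r(false,false),r(h(b,false,r(false,false)),r(false,r(false,false)))))

Decompose r/2: h(V,b,6) = h(false,b,6),  h(k,r(V,V),r(h(b,V,X),r(V,X))) = h(k,X,W).
Decompose h/3: V = false,  b = b,  6 = 6.
Bind V := false; substituting into the one remaining equation that mentions V gives: h(k,r(false,false),r(h(b,false,X),r(false,X))) = h(k,X,W).
Delete trivial equation b = b.
Delete trivial equation 6 = 6.
Decompose h/3: k = k,  r(false,false) = X,  r(h(b,false,X),r(false,X)) = W.
Delete trivial equation k = k.
Bind X := r(false,false); substituting into the remaining equation gives: r(h(b,false,r(false,false)),r(false,r(false,false))) = W.
Bind W := r(h(b,false,r(false,false)),r(false,r(false,false))).
Applying the MGU to either side gives r(h(false,b,6),h(k,r(false,false),r(h(b,false,r(false,false)),r(false,r(false,false))))).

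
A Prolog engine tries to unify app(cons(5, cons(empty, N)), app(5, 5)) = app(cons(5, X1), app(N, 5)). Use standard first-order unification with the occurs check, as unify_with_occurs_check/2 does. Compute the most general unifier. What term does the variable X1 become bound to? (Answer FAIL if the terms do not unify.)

Decompose app/2: cons(5, cons(empty, N)) = cons(5, X1),  app(5, 5) = app(N, 5).
Decompose cons/2: 5 = 5,  cons(empty, N) = X1.
Delete trivial equation 5 = 5.
Bind X1 := cons(empty, N); no other remaining equation mentions X1.
Decompose app/2: 5 = N,  5 = 5.
Bind N := 5; no other remaining equation mentions N. Substituting into the earlier binding gives X1 := cons(empty, 5).
Delete trivial equation 5 = 5.
MGU = { X1 -> cons(empty, 5), N -> 5 }, so X1 -> cons(empty, 5).

cons(empty, 5)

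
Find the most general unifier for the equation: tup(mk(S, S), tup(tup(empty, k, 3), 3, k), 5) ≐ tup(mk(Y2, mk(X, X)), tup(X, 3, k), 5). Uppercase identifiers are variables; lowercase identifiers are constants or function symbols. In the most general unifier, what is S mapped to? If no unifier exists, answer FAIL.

mk(tup(empty, k, 3), tup(empty, k, 3))

Decompose tup/3: mk(S, S) ≐ mk(Y2, mk(X, X)),  tup(tup(empty, k, 3), 3, k) ≐ tup(X, 3, k),  5 ≐ 5.
Decompose mk/2: S ≐ Y2,  S ≐ mk(X, X).
Bind S := Y2; substituting into the one remaining equation that mentions S gives: Y2 ≐ mk(X, X).
Bind Y2 := mk(X, X); no other remaining equation mentions Y2. Substituting into the earlier binding gives S := mk(X, X).
Decompose tup/3: tup(empty, k, 3) ≐ X,  3 ≐ 3,  k ≐ k.
Bind X := tup(empty, k, 3); no other remaining equation mentions X. Substituting into the earlier bindings gives S := mk(tup(empty, k, 3), tup(empty, k, 3)), Y2 := mk(tup(empty, k, 3), tup(empty, k, 3)).
Delete trivial equation 3 ≐ 3.
Delete trivial equation k ≐ k.
Delete trivial equation 5 ≐ 5.
MGU = { S ↦ mk(tup(empty, k, 3), tup(empty, k, 3)), Y2 ↦ mk(tup(empty, k, 3), tup(empty, k, 3)), X ↦ tup(empty, k, 3) }, so S ↦ mk(tup(empty, k, 3), tup(empty, k, 3)).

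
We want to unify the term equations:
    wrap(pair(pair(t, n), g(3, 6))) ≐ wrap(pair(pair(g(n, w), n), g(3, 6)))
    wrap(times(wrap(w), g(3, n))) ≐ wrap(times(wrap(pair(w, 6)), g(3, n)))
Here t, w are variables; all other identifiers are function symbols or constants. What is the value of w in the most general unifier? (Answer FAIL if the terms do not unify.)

FAIL

Decompose wrap/1: pair(pair(t, n), g(3, 6)) ≐ pair(pair(g(n, w), n), g(3, 6)).
Decompose pair/2: pair(t, n) ≐ pair(g(n, w), n),  g(3, 6) ≐ g(3, 6).
Decompose pair/2: t ≐ g(n, w),  n ≐ n.
Bind t := g(n, w); no other remaining equation mentions t.
Delete trivial equation n ≐ n.
Delete trivial equation g(3, 6) ≐ g(3, 6).
Decompose wrap/1: times(wrap(w), g(3, n)) ≐ times(wrap(pair(w, 6)), g(3, n)).
Decompose times/2: wrap(w) ≐ wrap(pair(w, 6)),  g(3, n) ≐ g(3, n).
Decompose wrap/1: w ≐ pair(w, 6).
Occurs check fails: w occurs in pair(w, 6); the equation w ≐ pair(w, 6) has no finite solution.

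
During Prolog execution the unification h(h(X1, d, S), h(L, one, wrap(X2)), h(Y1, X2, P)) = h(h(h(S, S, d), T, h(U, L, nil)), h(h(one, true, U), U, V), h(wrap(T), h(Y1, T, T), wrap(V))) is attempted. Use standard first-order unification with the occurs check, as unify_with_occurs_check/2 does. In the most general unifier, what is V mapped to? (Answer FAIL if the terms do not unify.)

wrap(h(wrap(d), d, d))

Decompose h/3: h(X1, d, S) = h(h(S, S, d), T, h(U, L, nil)),  h(L, one, wrap(X2)) = h(h(one, true, U), U, V),  h(Y1, X2, P) = h(wrap(T), h(Y1, T, T), wrap(V)).
Decompose h/3: X1 = h(S, S, d),  d = T,  S = h(U, L, nil).
Bind X1 := h(S, S, d); no other remaining equation mentions X1.
Bind T := d; substituting into the one remaining equation that mentions T gives: h(Y1, X2, P) = h(wrap(d), h(Y1, d, d), wrap(V)).
Bind S := h(U, L, nil); no other remaining equation mentions S. Substituting into the earlier binding gives X1 := h(h(U, L, nil), h(U, L, nil), d).
Decompose h/3: L = h(one, true, U),  one = U,  wrap(X2) = V.
Bind L := h(one, true, U); no other remaining equation mentions L. Substituting into the earlier bindings gives X1 := h(h(U, h(one, true, U), nil), h(U, h(one, true, U), nil), d), S := h(U, h(one, true, U), nil).
Bind U := one; no other remaining equation mentions U. Substituting into the earlier bindings gives X1 := h(h(one, h(one, true, one), nil), h(one, h(one, true, one), nil), d), S := h(one, h(one, true, one), nil), L := h(one, true, one).
Bind V := wrap(X2); substituting into the remaining equation gives: h(Y1, X2, P) = h(wrap(d), h(Y1, d, d), wrap(wrap(X2))).
Decompose h/3: Y1 = wrap(d),  X2 = h(Y1, d, d),  P = wrap(wrap(X2)).
Bind Y1 := wrap(d); substituting into the one remaining equation that mentions Y1 gives: X2 = h(wrap(d), d, d).
Bind X2 := h(wrap(d), d, d); substituting into the remaining equation gives: P = wrap(wrap(h(wrap(d), d, d))). Substituting into the earlier binding gives V := wrap(h(wrap(d), d, d)).
Bind P := wrap(wrap(h(wrap(d), d, d))).
MGU = { X1 ↦ h(h(one, h(one, true, one), nil), h(one, h(one, true, one), nil), d), T ↦ d, S ↦ h(one, h(one, true, one), nil), L ↦ h(one, true, one), U ↦ one, V ↦ wrap(h(wrap(d), d, d)), Y1 ↦ wrap(d), X2 ↦ h(wrap(d), d, d), P ↦ wrap(wrap(h(wrap(d), d, d))) }, so V ↦ wrap(h(wrap(d), d, d)).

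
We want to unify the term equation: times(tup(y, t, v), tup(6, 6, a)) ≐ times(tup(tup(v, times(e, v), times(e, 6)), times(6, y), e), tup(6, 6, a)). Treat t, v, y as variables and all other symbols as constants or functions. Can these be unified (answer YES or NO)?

Decompose times/2: tup(y, t, v) ≐ tup(tup(v, times(e, v), times(e, 6)), times(6, y), e),  tup(6, 6, a) ≐ tup(6, 6, a).
Decompose tup/3: y ≐ tup(v, times(e, v), times(e, 6)),  t ≐ times(6, y),  v ≐ e.
Bind y := tup(v, times(e, v), times(e, 6)); substituting into the one remaining equation that mentions y gives: t ≐ times(6, tup(v, times(e, v), times(e, 6))).
Bind t := times(6, tup(v, times(e, v), times(e, 6))); no other remaining equation mentions t.
Bind v := e; no other remaining equation mentions v. Substituting into the earlier bindings gives y := tup(e, times(e, e), times(e, 6)), t := times(6, tup(e, times(e, e), times(e, 6))).
Delete trivial equation tup(6, 6, a) ≐ tup(6, 6, a).
No equations remain and no clash or occurs-check failure arose, so a unifier exists.

YES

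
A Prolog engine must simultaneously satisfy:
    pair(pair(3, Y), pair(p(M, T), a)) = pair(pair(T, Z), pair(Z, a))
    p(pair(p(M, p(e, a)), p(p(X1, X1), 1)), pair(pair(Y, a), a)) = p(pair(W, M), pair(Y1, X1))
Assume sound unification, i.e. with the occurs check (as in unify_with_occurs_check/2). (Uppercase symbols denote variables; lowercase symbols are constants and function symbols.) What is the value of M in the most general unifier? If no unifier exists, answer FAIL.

Decompose pair/2: pair(3, Y) = pair(T, Z),  pair(p(M, T), a) = pair(Z, a).
Decompose pair/2: 3 = T,  Y = Z.
Bind T := 3; substituting into the one remaining equation that mentions T gives: pair(p(M, 3), a) = pair(Z, a).
Bind Y := Z; substituting into the one remaining equation that mentions Y gives: p(pair(p(M, p(e, a)), p(p(X1, X1), 1)), pair(pair(Z, a), a)) = p(pair(W, M), pair(Y1, X1)).
Decompose pair/2: p(M, 3) = Z,  a = a.
Bind Z := p(M, 3); substituting into the one remaining equation that mentions Z gives: p(pair(p(M, p(e, a)), p(p(X1, X1), 1)), pair(pair(p(M, 3), a), a)) = p(pair(W, M), pair(Y1, X1)). Substituting into the earlier binding gives Y := p(M, 3).
Delete trivial equation a = a.
Decompose p/2: pair(p(M, p(e, a)), p(p(X1, X1), 1)) = pair(W, M),  pair(pair(p(M, 3), a), a) = pair(Y1, X1).
Decompose pair/2: p(M, p(e, a)) = W,  p(p(X1, X1), 1) = M.
Bind W := p(M, p(e, a)); no other remaining equation mentions W.
Bind M := p(p(X1, X1), 1); substituting into the remaining equation gives: pair(pair(p(p(p(X1, X1), 1), 3), a), a) = pair(Y1, X1). Substituting into the earlier bindings gives Y := p(p(p(X1, X1), 1), 3), Z := p(p(p(X1, X1), 1), 3), W := p(p(p(X1, X1), 1), p(e, a)).
Decompose pair/2: pair(p(p(p(X1, X1), 1), 3), a) = Y1,  a = X1.
Bind Y1 := pair(p(p(p(X1, X1), 1), 3), a); no other remaining equation mentions Y1.
Bind X1 := a. Substituting into the earlier bindings gives Y := p(p(p(a, a), 1), 3), Z := p(p(p(a, a), 1), 3), W := p(p(p(a, a), 1), p(e, a)), M := p(p(a, a), 1), Y1 := pair(p(p(p(a, a), 1), 3), a).
MGU = { T ↦ 3, Y ↦ p(p(p(a, a), 1), 3), Z ↦ p(p(p(a, a), 1), 3), W ↦ p(p(p(a, a), 1), p(e, a)), M ↦ p(p(a, a), 1), Y1 ↦ pair(p(p(p(a, a), 1), 3), a), X1 ↦ a }, so M ↦ p(p(a, a), 1).

p(p(a, a), 1)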